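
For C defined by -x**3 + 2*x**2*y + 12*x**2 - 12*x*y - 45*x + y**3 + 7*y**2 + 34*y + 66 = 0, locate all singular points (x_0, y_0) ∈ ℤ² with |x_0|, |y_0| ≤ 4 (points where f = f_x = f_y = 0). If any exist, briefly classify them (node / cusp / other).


Singular points: {(3, -2)}; classification: node.

Compute partial derivatives:
  f_x = -3*x**2 + 4*x*y + 24*x - 12*y - 45.
  f_y = 2*x**2 - 12*x + 3*y**2 + 14*y + 34.
Scan x_0 ∈ {−4, ..., 4}. For each x_0, f_y(x_0, y) is a polynomial in y; find its integer roots y ∈ {−4, ..., 4}, then test f_x and f at those candidates.
  x = -4: f_y(-4, y) = 3*y**2 + 14*y + 114; no integer root y with |y| ≤ 4.
  x = -3: f_y(-3, y) = 3*y**2 + 14*y + 88; no integer root y with |y| ≤ 4.
  x = -2: f_y(-2, y) = 3*y**2 + 14*y + 66; no integer root y with |y| ≤ 4.
  x = -1: f_y(-1, y) = 3*y**2 + 14*y + 48; no integer root y with |y| ≤ 4.
  x = 0: f_y(0, y) = 3*y**2 + 14*y + 34; no integer root y with |y| ≤ 4.
  x = 1: f_y(1, y) = 3*y**2 + 14*y + 24; no integer root y with |y| ≤ 4.
  x = 2: f_y(2, y) = 3*y**2 + 14*y + 18; no integer root y with |y| ≤ 4.
  x = 3: f_y(3, y) = 3*y**2 + 14*y + 16; vanishes at y ∈ {-2}. (3, -2): f_x = 0, f = 0 — SINGULAR.
  x = 4: f_y(4, y) = 3*y**2 + 14*y + 18; no integer root y with |y| ≤ 4.
Only singular point on the grid: (3, -2).
Classify: substitute x = 3 + u, y = -2 + v and expand: f = -u**3 + 2*u**2*v - u**2 + v**3 + v**2.
No constant or linear terms (consistent with a singular point). Quadratic part: -u**2 + v**2. Cubic part: -u**3 + 2*u**2*v + v**3.
The quadratic part v**2 - u**2 = (v − u)(v + u) splits into two distinct linear factors, so there are two distinct tangent lines y − -2 = ±(x − 3) — this is a node (ordinary double point).
Classification: node.


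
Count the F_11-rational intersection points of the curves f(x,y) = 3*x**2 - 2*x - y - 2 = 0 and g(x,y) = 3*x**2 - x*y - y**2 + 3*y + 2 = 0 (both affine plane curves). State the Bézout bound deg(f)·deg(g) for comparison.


Common zeros: ∅; count = 0; Bézout bound = 4.

deg(f) = 2, deg(g) = 2, so Bézout bound = 4.
Scan x ∈ F_11. For each x, list the y ∈ F_11 with f(x, y) ≡ 0 and those with g(x, y) ≡ 0 (mod 11); the common zeros in that column are the intersection.
  x = 0: f ≡ 0 at y ∈ {9}; g ≡ 0 at y ∈ ∅; common: ∅.
  x = 1: f ≡ 0 at y ∈ {10}; g ≡ 0 at y ∈ ∅; common: ∅.
  x = 2: f ≡ 0 at y ∈ {6}; g ≡ 0 at y ∈ ∅; common: ∅.
  x = 3: f ≡ 0 at y ∈ {8}; g ≡ 0 at y ∈ ∅; common: ∅.
  x = 4: f ≡ 0 at y ∈ {5}; g ≡ 0 at y ∈ {2, 8}; common: ∅.
  x = 5: f ≡ 0 at y ∈ {8}; g ≡ 0 at y ∈ {0, 9}; common: ∅.
  x = 6: f ≡ 0 at y ∈ {6}; g ≡ 0 at y ∈ {0, 8}; common: ∅.
  x = 7: f ≡ 0 at y ∈ {10}; g ≡ 0 at y ∈ ∅; common: ∅.
  x = 8: f ≡ 0 at y ∈ {9}; g ≡ 0 at y ∈ {7, 10}; common: ∅.
  x = 9: f ≡ 0 at y ∈ {3}; g ≡ 0 at y ∈ {7, 9}; common: ∅.
  x = 10: f ≡ 0 at y ∈ {3}; g ≡ 0 at y ∈ {5, 10}; common: ∅.
Collecting: common zeros = ∅, so the count is 0.
Comparison with the Bézout bound: 0 ≤ 4 = deg(f)·deg(g), as expected for curves with no common component (the affine F_11-count falls short of the bound because intersections may lie at infinity, over extension fields, or carry multiplicity).


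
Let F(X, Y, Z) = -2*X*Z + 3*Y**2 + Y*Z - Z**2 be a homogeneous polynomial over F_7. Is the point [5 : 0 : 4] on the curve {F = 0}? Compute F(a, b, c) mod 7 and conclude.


F(5,0,4) ≡ 0 (mod 7); P is on the curve.

Evaluate F(5, 0, 4) term-by-term (mod 7).
  -2*X*Z ↦ -2·5·1·4 = -40
  3*Y**2 ↦ 3·1·0·1 = 0
  Y*Z ↦ 1·1·0·4 = 0
  -Z**2 ↦ -1·1·1·16 = -16
Sum: F(5, 0, 4) = (-40) + (0) + (0) + (-16) = -56.
Reducing mod 7: -56 ≡ 0 (mod 7).
Since F(a, b, c) ≡ 0 (mod 7), P lies on the curve.


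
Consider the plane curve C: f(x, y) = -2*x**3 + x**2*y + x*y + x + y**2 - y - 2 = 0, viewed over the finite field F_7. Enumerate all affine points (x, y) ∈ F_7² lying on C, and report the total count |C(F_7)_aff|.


Affine F_7-points: {(0, 2), (0, 6), (3, 4), (3, 6), (4, 0), (4, 2), (5, 1), (5, 5)}; count = 8.

For each of the 49 pairs (x, y) ∈ F_7², evaluate f(x, y) mod 7. Record the zeros.
  x = 0: [0↦5, 1↦5, 2↦0, 3↦4, 4↦3, 5↦4, 6↦0]  zeros at y ∈ {2, 6}
  x = 1: [0↦4, 1↦6, 2↦3, 3↦2, 4↦3, 5↦6, 6↦4]  zeros at y ∈ ∅
  x = 2: [0↦5, 1↦4, 2↦5, 3↦1, 4↦6, 5↦6, 6↦1]  zeros at y ∈ ∅
  x = 3: [0↦3, 1↦1, 2↦1, 3↦3, 4↦0, 5↦6, 6↦0]  zeros at y ∈ {4, 6}
  x = 4: [0↦0, 1↦6, 2↦0, 3↦3, 4↦1, 5↦1, 6↦3]  zeros at y ∈ {0, 2}
  x = 5: [0↦5, 1↦0, 2↦4, 3↦3, 4↦4, 5↦0, 6↦5]  zeros at y ∈ {1, 5}
  x = 6: [0↦6, 1↦6, 2↦1, 3↦5, 4↦4, 5↦5, 6↦1]  zeros at y ∈ ∅
Collecting zeros: affine points = {(0, 2), (0, 6), (3, 4), (3, 6), (4, 0), (4, 2), (5, 1), (5, 5)}.
Total count |C(F_7)_aff| = 8.


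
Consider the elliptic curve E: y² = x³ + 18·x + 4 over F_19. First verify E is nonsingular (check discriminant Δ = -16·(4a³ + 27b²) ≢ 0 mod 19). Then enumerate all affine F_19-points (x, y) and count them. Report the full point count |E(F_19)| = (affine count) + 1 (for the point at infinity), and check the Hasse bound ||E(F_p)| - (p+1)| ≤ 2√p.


Affine points = {(0, 2), (0, 17), (1, 2), (1, 17), (3, 3), (3, 16), (4, 8), (4, 11), (6, 9), (6, 10), (7, 6), (7, 13), (10, 5), (10, 14), (14, 6), (14, 13), (15, 1), (15, 18), (17, 6), (17, 13), (18, 2), (18, 17)}; affine count = 22; |E(F_19)| = 23.

Discriminant check: Δ ∝ 4a³ + 27b² = 4·18³ + 27·4² = 4·5832 + 27·16 ≡ 10 (mod 19). Nonzero ⇒ E is nonsingular.
For each x ∈ F_19, compute rhs = x³ + 18·x + 4 mod 19, then count y ∈ F_19 with y² ≡ rhs.
  x = 0: rhs = 4, matching y values: 2, 17 (2 points).
  x = 1: rhs = 4, matching y values: 2, 17 (2 points).
  x = 2: rhs = 10, matching y values: none (0 points).
  x = 3: rhs = 9, matching y values: 3, 16 (2 points).
  x = 4: rhs = 7, matching y values: 8, 11 (2 points).
  x = 5: rhs = 10, matching y values: none (0 points).
  x = 6: rhs = 5, matching y values: 9, 10 (2 points).
  x = 7: rhs = 17, matching y values: 6, 13 (2 points).
  x = 8: rhs = 14, matching y values: none (0 points).
  x = 9: rhs = 2, matching y values: none (0 points).
  x = 10: rhs = 6, matching y values: 5, 14 (2 points).
  x = 11: rhs = 13, matching y values: none (0 points).
  x = 12: rhs = 10, matching y values: none (0 points).
  x = 13: rhs = 3, matching y values: none (0 points).
  x = 14: rhs = 17, matching y values: 6, 13 (2 points).
  x = 15: rhs = 1, matching y values: 1, 18 (2 points).
  x = 16: rhs = 18, matching y values: none (0 points).
  x = 17: rhs = 17, matching y values: 6, 13 (2 points).
  x = 18: rhs = 4, matching y values: 2, 17 (2 points).
Total affine count: 22.
Full point count |E(F_19)| = 22 + 1 = 23.
Hasse bound: |23 − (19+1)| = |3| = 3 ≤ 2√19 ≈ 8.7178 ✓.


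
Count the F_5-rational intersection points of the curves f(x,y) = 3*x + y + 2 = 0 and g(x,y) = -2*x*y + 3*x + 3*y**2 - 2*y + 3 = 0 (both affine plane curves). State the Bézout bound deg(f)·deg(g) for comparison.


Common zeros: ∅; count = 0; Bézout bound = 2.

deg(f) = 1, deg(g) = 2, so Bézout bound = 2.
Scan x ∈ F_5. For each x, list the y ∈ F_5 with f(x, y) ≡ 0 and those with g(x, y) ≡ 0 (mod 5); the common zeros in that column are the intersection.
  x = 0: f ≡ 0 at y ∈ {3}; g ≡ 0 at y ∈ ∅; common: ∅.
  x = 1: f ≡ 0 at y ∈ {0}; g ≡ 0 at y ∈ {1, 2}; common: ∅.
  x = 2: f ≡ 0 at y ∈ {2}; g ≡ 0 at y ∈ ∅; common: ∅.
  x = 3: f ≡ 0 at y ∈ {4}; g ≡ 0 at y ∈ {3}; common: ∅.
  x = 4: f ≡ 0 at y ∈ {1}; g ≡ 0 at y ∈ {0}; common: ∅.
Collecting: common zeros = ∅, so the count is 0.
Comparison with the Bézout bound: 0 ≤ 2 = deg(f)·deg(g), as expected for curves with no common component (the affine F_5-count falls short of the bound because intersections may lie at infinity, over extension fields, or carry multiplicity).


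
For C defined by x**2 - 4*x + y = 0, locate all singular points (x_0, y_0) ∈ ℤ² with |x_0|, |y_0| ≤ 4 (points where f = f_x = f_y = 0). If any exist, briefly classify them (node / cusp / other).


No singular points in the scanned grid; C is smooth there.

Compute partial derivatives:
  f_x = 2*x - 4.
  f_y = 1.
f_y = 1 is a nonzero constant, so f_y never vanishes: no point (x, y) can satisfy f = f_x = f_y = 0. In particular no (x, y) ∈ {−4, ..., 4}² is singular; the curve is smooth.


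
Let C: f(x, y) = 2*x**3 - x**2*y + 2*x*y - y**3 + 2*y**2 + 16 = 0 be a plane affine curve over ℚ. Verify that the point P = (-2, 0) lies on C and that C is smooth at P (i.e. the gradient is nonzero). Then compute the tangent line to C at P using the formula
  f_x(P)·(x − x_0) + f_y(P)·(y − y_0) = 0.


Tangent line at P: 24*x - 8*y + 48 = 0.

Step 1: f(-2, 0) = 0, so P lies on C.
Step 2: partial derivatives
  f_x(x, y) = 6*x**2 - 2*x*y + 2*y, f_y(x, y) = -x**2 + 2*x - 3*y**2 + 4*y.
  f_x(P) = 24, f_y(P) = -8 (gradient nonzero, so P is smooth).
Step 3: tangent line at P: 24·(x − -2) + -8·(y − 0) = 0.
Expanding: 24*x - 8*y + 48 = 0.


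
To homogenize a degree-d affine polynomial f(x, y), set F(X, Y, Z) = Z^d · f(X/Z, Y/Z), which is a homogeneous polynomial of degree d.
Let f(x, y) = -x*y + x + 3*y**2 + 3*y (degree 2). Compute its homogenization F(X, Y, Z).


F(X, Y, Z) = -X*Y + X*Z + 3*Y**2 + 3*Y*Z

deg(f) = 2.
Substitute x = X/Z, y = Y/Z into f, then multiply by Z^2.
  monomial -1·x^1·y^1 ↦ -1·X^1·Y^1·Z^0.
  monomial 1·x^1·y^0 ↦ 1·X^1·Y^0·Z^1.
  monomial 3·x^0·y^2 ↦ 3·X^0·Y^2·Z^0.
  monomial 3·x^0·y^1 ↦ 3·X^0·Y^1·Z^1.
Collecting: F(X, Y, Z) = -X*Y + X*Z + 3*Y**2 + 3*Y*Z.


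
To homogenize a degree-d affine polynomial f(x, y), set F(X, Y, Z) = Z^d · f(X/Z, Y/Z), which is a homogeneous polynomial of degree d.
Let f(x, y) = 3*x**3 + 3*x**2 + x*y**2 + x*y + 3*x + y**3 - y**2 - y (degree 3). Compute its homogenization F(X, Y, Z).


F(X, Y, Z) = 3*X**3 + 3*X**2*Z + X*Y**2 + X*Y*Z + 3*X*Z**2 + Y**3 - Y**2*Z - Y*Z**2

deg(f) = 3.
Substitute x = X/Z, y = Y/Z into f, then multiply by Z^3.
  monomial 3·x^3·y^0 ↦ 3·X^3·Y^0·Z^0.
  monomial 3·x^2·y^0 ↦ 3·X^2·Y^0·Z^1.
  monomial 1·x^1·y^2 ↦ 1·X^1·Y^2·Z^0.
  monomial 1·x^1·y^1 ↦ 1·X^1·Y^1·Z^1.
  monomial 3·x^1·y^0 ↦ 3·X^1·Y^0·Z^2.
  monomial 1·x^0·y^3 ↦ 1·X^0·Y^3·Z^0.
  monomial -1·x^0·y^2 ↦ -1·X^0·Y^2·Z^1.
  monomial -1·x^0·y^1 ↦ -1·X^0·Y^1·Z^2.
Collecting: F(X, Y, Z) = 3*X**3 + 3*X**2*Z + X*Y**2 + X*Y*Z + 3*X*Z**2 + Y**3 - Y**2*Z - Y*Z**2.


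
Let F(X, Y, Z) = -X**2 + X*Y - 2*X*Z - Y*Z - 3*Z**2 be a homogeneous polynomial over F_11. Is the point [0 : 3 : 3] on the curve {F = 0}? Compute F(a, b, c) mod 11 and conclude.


F(0,3,3) ≡ 8 (mod 11); P is NOT on the curve.

Evaluate F(0, 3, 3) term-by-term (mod 11).
  -X**2 ↦ -1·0·1·1 = 0
  X*Y ↦ 1·0·3·1 = 0
  -2*X*Z ↦ -2·0·1·3 = 0
  -Y*Z ↦ -1·1·3·3 = -9
  -3*Z**2 ↦ -3·1·1·9 = -27
Sum: F(0, 3, 3) = (0) + (0) + (0) + (-9) + (-27) = -36.
Reducing mod 11: -36 ≡ 8 (mod 11).
Since F(a, b, c) ≡ 8 ≠ 0 (mod 11), P does NOT lie on the curve.


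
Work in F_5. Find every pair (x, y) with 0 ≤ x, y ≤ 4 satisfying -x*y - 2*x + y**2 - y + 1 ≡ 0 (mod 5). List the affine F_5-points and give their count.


Affine F_5-points: {(2, 1), (2, 2), (3, 0), (3, 4)}; count = 4.

For each of the 25 pairs (x, y) ∈ F_5², evaluate f(x, y) mod 5. Record the zeros.
  x = 0: [0↦1, 1↦1, 2↦3, 3↦2, 4↦3]  zeros at y ∈ ∅
  x = 1: [0↦4, 1↦3, 2↦4, 3↦2, 4↦2]  zeros at y ∈ ∅
  x = 2: [0↦2, 1↦0, 2↦0, 3↦2, 4↦1]  zeros at y ∈ {1, 2}
  x = 3: [0↦0, 1↦2, 2↦1, 3↦2, 4↦0]  zeros at y ∈ {0, 4}
  x = 4: [0↦3, 1↦4, 2↦2, 3↦2, 4↦4]  zeros at y ∈ ∅
Collecting zeros: affine points = {(2, 1), (2, 2), (3, 0), (3, 4)}.
Total count |C(F_5)_aff| = 4.


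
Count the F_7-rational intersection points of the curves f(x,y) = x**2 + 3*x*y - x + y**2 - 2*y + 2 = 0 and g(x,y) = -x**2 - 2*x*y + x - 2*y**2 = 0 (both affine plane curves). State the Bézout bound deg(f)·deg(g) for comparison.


Common zeros: ∅; count = 0; Bézout bound = 4.

deg(f) = 2, deg(g) = 2, so Bézout bound = 4.
Scan x ∈ F_7. For each x, list the y ∈ F_7 with f(x, y) ≡ 0 and those with g(x, y) ≡ 0 (mod 7); the common zeros in that column are the intersection.
  x = 0: f ≡ 0 at y ∈ ∅; g ≡ 0 at y ∈ {0}; common: ∅.
  x = 1: f ≡ 0 at y ∈ {3}; g ≡ 0 at y ∈ {0, 6}; common: ∅.
  x = 2: f ≡ 0 at y ∈ {5}; g ≡ 0 at y ∈ {6}; common: ∅.
  x = 3: f ≡ 0 at y ∈ ∅; g ≡ 0 at y ∈ {1, 3}; common: ∅.
  x = 4: f ≡ 0 at y ∈ {0, 4}; g ≡ 0 at y ∈ ∅; common: ∅.
  x = 5: f ≡ 0 at y ∈ {3, 5}; g ≡ 0 at y ∈ ∅; common: ∅.
  x = 6: f ≡ 0 at y ∈ {1, 4}; g ≡ 0 at y ∈ {3, 5}; common: ∅.
Collecting: common zeros = ∅, so the count is 0.
Comparison with the Bézout bound: 0 ≤ 4 = deg(f)·deg(g), as expected for curves with no common component (the affine F_7-count falls short of the bound because intersections may lie at infinity, over extension fields, or carry multiplicity).


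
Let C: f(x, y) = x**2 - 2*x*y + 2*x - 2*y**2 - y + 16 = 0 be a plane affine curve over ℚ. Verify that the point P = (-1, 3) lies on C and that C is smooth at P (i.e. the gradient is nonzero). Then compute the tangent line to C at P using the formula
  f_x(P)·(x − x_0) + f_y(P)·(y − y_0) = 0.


Tangent line at P: -6*x - 11*y + 27 = 0.

Step 1: f(-1, 3) = 0, so P lies on C.
Step 2: partial derivatives
  f_x(x, y) = 2*x - 2*y + 2, f_y(x, y) = -2*x - 4*y - 1.
  f_x(P) = -6, f_y(P) = -11 (gradient nonzero, so P is smooth).
Step 3: tangent line at P: -6·(x − -1) + -11·(y − 3) = 0.
Expanding: -6*x - 11*y + 27 = 0.


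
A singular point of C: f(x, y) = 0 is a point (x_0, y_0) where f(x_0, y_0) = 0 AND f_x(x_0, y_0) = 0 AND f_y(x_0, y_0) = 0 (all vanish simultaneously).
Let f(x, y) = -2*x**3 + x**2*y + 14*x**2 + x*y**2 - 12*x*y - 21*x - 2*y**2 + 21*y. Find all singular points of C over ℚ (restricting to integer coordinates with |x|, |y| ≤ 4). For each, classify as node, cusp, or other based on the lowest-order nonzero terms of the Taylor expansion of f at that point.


Singular points: {(3, 3)}; classification: node.

Compute partial derivatives:
  f_x = -6*x**2 + 2*x*y + 28*x + y**2 - 12*y - 21.
  f_y = x**2 + 2*x*y - 12*x - 4*y + 21.
Scan x_0 ∈ {−4, ..., 4}. For each x_0, f_y(x_0, y) is a polynomial in y; find its integer roots y ∈ {−4, ..., 4}, then test f_x and f at those candidates.
  x = -4: f_y(-4, y) = 85 - 12*y; no integer root y with |y| ≤ 4.
  x = -3: f_y(-3, y) = 66 - 10*y; no integer root y with |y| ≤ 4.
  x = -2: f_y(-2, y) = 49 - 8*y; no integer root y with |y| ≤ 4.
  x = -1: f_y(-1, y) = 34 - 6*y; no integer root y with |y| ≤ 4.
  x = 0: f_y(0, y) = 21 - 4*y; no integer root y with |y| ≤ 4.
  x = 1: f_y(1, y) = 10 - 2*y; no integer root y with |y| ≤ 4.
  x = 2: f_y(2, y) = 1; no integer root y with |y| ≤ 4.
  x = 3: f_y(3, y) = 2*y - 6; vanishes at y ∈ {3}. (3, 3): f_x = 0, f = 0 — SINGULAR.
  x = 4: f_y(4, y) = 4*y - 11; no integer root y with |y| ≤ 4.
Only singular point on the grid: (3, 3).
Classify: substitute x = 3 + u, y = 3 + v and expand: f = -2*u**3 + u**2*v - u**2 + u*v**2 + v**2.
No constant or linear terms (consistent with a singular point). Quadratic part: -u**2 + v**2. Cubic part: -2*u**3 + u**2*v + u*v**2.
The quadratic part v**2 - u**2 = (v − u)(v + u) splits into two distinct linear factors, so there are two distinct tangent lines y − 3 = ±(x − 3) — this is a node (ordinary double point).
Classification: node.


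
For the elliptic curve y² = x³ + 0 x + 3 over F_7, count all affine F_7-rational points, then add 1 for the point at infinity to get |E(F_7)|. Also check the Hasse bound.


Affine points = {(1, 2), (1, 5), (2, 2), (2, 5), (3, 3), (3, 4), (4, 2), (4, 5), (5, 3), (5, 4), (6, 3), (6, 4)}; affine count = 12; |E(F_7)| = 13.

Discriminant check: Δ ∝ 4a³ + 27b² = 4·0³ + 27·3² = 4·0 + 27·9 ≡ 5 (mod 7). Nonzero ⇒ E is nonsingular.
For each x ∈ F_7, compute rhs = x³ + 0·x + 3 mod 7, then count y ∈ F_7 with y² ≡ rhs.
  x = 0: rhs = 3, matching y values: none (0 points).
  x = 1: rhs = 4, matching y values: 2, 5 (2 points).
  x = 2: rhs = 4, matching y values: 2, 5 (2 points).
  x = 3: rhs = 2, matching y values: 3, 4 (2 points).
  x = 4: rhs = 4, matching y values: 2, 5 (2 points).
  x = 5: rhs = 2, matching y values: 3, 4 (2 points).
  x = 6: rhs = 2, matching y values: 3, 4 (2 points).
Total affine count: 12.
Full point count |E(F_7)| = 12 + 1 = 13.
Hasse bound: |13 − (7+1)| = |5| = 5 ≤ 2√7 ≈ 5.2915 ✓.


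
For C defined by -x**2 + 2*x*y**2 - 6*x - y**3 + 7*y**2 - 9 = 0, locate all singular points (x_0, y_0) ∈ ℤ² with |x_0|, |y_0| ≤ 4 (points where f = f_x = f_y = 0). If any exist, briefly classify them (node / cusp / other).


Singular points: {(-3, 0)}; classification: node.

Compute partial derivatives:
  f_x = -2*x + 2*y**2 - 6.
  f_y = 4*x*y - 3*y**2 + 14*y.
Scan x_0 ∈ {−4, ..., 4}. For each x_0, f_y(x_0, y) is a polynomial in y; find its integer roots y ∈ {−4, ..., 4}, then test f_x and f at those candidates.
  x = -4: f_y(-4, y) = -3*y**2 - 2*y; vanishes at y ∈ {0}. (-4, 0): f_x = 2 ≠ 0.
  x = -3: f_y(-3, y) = -3*y**2 + 2*y; vanishes at y ∈ {0}. (-3, 0): f_x = 0, f = 0 — SINGULAR.
  x = -2: f_y(-2, y) = -3*y**2 + 6*y; vanishes at y ∈ {0, 2}. (-2, 0): f_x = -2 ≠ 0; (-2, 2): f_x = 6 ≠ 0.
  x = -1: f_y(-1, y) = -3*y**2 + 10*y; vanishes at y ∈ {0}. (-1, 0): f_x = -4 ≠ 0.
  x = 0: f_y(0, y) = -3*y**2 + 14*y; vanishes at y ∈ {0}. (0, 0): f_x = -6 ≠ 0.
  x = 1: f_y(1, y) = -3*y**2 + 18*y; vanishes at y ∈ {0}. (1, 0): f_x = -8 ≠ 0.
  x = 2: f_y(2, y) = -3*y**2 + 22*y; vanishes at y ∈ {0}. (2, 0): f_x = -10 ≠ 0.
  x = 3: f_y(3, y) = -3*y**2 + 26*y; vanishes at y ∈ {0}. (3, 0): f_x = -12 ≠ 0.
  x = 4: f_y(4, y) = -3*y**2 + 30*y; vanishes at y ∈ {0}. (4, 0): f_x = -14 ≠ 0.
Only singular point on the grid: (-3, 0).
Classify: substitute x = -3 + u, y = 0 + v and expand: f = -u**2 + 2*u*v**2 - v**3 + v**2.
No constant or linear terms (consistent with a singular point). Quadratic part: -u**2 + v**2. Cubic part: 2*u*v**2 - v**3.
The quadratic part v**2 - u**2 = (v − u)(v + u) splits into two distinct linear factors, so there are two distinct tangent lines y − 0 = ±(x − -3) — this is a node (ordinary double point).
Classification: node.


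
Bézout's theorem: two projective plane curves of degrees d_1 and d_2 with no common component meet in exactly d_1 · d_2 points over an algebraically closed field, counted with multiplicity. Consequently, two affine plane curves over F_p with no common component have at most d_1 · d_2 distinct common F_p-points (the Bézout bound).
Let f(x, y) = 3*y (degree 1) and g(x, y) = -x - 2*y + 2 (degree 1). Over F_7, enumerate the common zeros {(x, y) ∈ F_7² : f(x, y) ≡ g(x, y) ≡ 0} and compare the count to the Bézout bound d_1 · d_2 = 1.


Common zeros: {(2, 0)}; count = 1; Bézout bound = 1.

deg(f) = 1, deg(g) = 1, so Bézout bound = 1.
Scan x ∈ F_7. For each x, list the y ∈ F_7 with f(x, y) ≡ 0 and those with g(x, y) ≡ 0 (mod 7); the common zeros in that column are the intersection.
  x = 0: f ≡ 0 at y ∈ {0}; g ≡ 0 at y ∈ {1}; common: ∅.
  x = 1: f ≡ 0 at y ∈ {0}; g ≡ 0 at y ∈ {4}; common: ∅.
  x = 2: f ≡ 0 at y ∈ {0}; g ≡ 0 at y ∈ {0}; common: {0}.
  x = 3: f ≡ 0 at y ∈ {0}; g ≡ 0 at y ∈ {3}; common: ∅.
  x = 4: f ≡ 0 at y ∈ {0}; g ≡ 0 at y ∈ {6}; common: ∅.
  x = 5: f ≡ 0 at y ∈ {0}; g ≡ 0 at y ∈ {2}; common: ∅.
  x = 6: f ≡ 0 at y ∈ {0}; g ≡ 0 at y ∈ {5}; common: ∅.
Collecting: common zeros = {(2, 0)}, so the count is 1.
Comparison with the Bézout bound: 1 ≤ 1 = deg(f)·deg(g), as expected for curves with no common component (the bound is attained).


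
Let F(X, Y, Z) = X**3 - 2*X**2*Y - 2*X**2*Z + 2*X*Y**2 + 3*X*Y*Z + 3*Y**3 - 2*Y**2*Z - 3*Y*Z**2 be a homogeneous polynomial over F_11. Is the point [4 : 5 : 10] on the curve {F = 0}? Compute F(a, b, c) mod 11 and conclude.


F(4,5,10) ≡ 2 (mod 11); P is NOT on the curve.

Evaluate F(4, 5, 10) term-by-term (mod 11).
  X**3 ↦ 1·64·1·1 = 64
  -2*X**2*Y ↦ -2·16·5·1 = -160
  -2*X**2*Z ↦ -2·16·1·10 = -320
  2*X*Y**2 ↦ 2·4·25·1 = 200
  3*X*Y*Z ↦ 3·4·5·10 = 600
  3*Y**3 ↦ 3·1·125·1 = 375
  -2*Y**2*Z ↦ -2·1·25·10 = -500
  -3*Y*Z**2 ↦ -3·1·5·100 = -1500
Sum: F(4, 5, 10) = (64) + (-160) + (-320) + (200) + (600) + (375) + (-500) + (-1500) = -1241.
Reducing mod 11: -1241 ≡ 2 (mod 11).
Since F(a, b, c) ≡ 2 ≠ 0 (mod 11), P does NOT lie on the curve.


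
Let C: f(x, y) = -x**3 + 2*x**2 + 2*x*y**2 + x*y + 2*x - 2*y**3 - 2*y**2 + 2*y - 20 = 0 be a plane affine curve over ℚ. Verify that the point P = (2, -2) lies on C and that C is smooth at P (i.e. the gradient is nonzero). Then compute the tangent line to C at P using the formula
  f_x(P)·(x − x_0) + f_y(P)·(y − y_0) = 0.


Tangent line at P: 4*x - 28*y - 64 = 0.

Step 1: f(2, -2) = 0, so P lies on C.
Step 2: partial derivatives
  f_x(x, y) = -3*x**2 + 4*x + 2*y**2 + y + 2, f_y(x, y) = 4*x*y + x - 6*y**2 - 4*y + 2.
  f_x(P) = 4, f_y(P) = -28 (gradient nonzero, so P is smooth).
Step 3: tangent line at P: 4·(x − 2) + -28·(y − -2) = 0.
Expanding: 4*x - 28*y - 64 = 0.


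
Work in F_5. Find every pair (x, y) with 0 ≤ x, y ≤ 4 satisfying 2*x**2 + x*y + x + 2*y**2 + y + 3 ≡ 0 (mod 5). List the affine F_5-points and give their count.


Affine F_5-points: {(1, 1), (1, 3), (2, 3), (3, 1), (3, 2)}; count = 5.

For each of the 25 pairs (x, y) ∈ F_5², evaluate f(x, y) mod 5. Record the zeros.
  x = 0: [0↦3, 1↦1, 2↦3, 3↦4, 4↦4]  zeros at y ∈ ∅
  x = 1: [0↦1, 1↦0, 2↦3, 3↦0, 4↦1]  zeros at y ∈ {1, 3}
  x = 2: [0↦3, 1↦3, 2↦2, 3↦0, 4↦2]  zeros at y ∈ {3}
  x = 3: [0↦4, 1↦0, 2↦0, 3↦4, 4↦2]  zeros at y ∈ {1, 2}
  x = 4: [0↦4, 1↦1, 2↦2, 3↦2, 4↦1]  zeros at y ∈ ∅
Collecting zeros: affine points = {(1, 1), (1, 3), (2, 3), (3, 1), (3, 2)}.
Total count |C(F_5)_aff| = 5.


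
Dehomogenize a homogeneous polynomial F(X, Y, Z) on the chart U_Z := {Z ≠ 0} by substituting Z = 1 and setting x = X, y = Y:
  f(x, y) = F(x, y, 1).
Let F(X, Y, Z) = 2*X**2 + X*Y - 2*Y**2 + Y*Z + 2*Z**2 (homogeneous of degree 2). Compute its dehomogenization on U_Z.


f(x, y) = 2*x**2 + x*y - 2*y**2 + y + 2

On U_Z we set Z = 1. Each monomial c·X^i·Y^j·Z^k in F becomes c·x^i·y^j·1^k = c·x^i·y^j.
Substituting Z = 1: F(X, Y, 1) = 2*x**2 + x*y - 2*y**2 + y + 2.
Note: deg(f) ≤ deg(F) = 2; strict inequality happens when F is divisible by Z (lost terms).


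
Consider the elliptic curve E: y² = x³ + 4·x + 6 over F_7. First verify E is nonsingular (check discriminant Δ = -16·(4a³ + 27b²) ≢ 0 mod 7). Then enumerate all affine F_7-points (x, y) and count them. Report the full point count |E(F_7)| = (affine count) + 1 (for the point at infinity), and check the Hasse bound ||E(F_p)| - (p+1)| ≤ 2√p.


Affine points = {(1, 2), (1, 5), (2, 1), (2, 6), (4, 3), (4, 4), (5, 2), (5, 5), (6, 1), (6, 6)}; affine count = 10; |E(F_7)| = 11.

Discriminant check: Δ ∝ 4a³ + 27b² = 4·4³ + 27·6² = 4·64 + 27·36 ≡ 3 (mod 7). Nonzero ⇒ E is nonsingular.
For each x ∈ F_7, compute rhs = x³ + 4·x + 6 mod 7, then count y ∈ F_7 with y² ≡ rhs.
  x = 0: rhs = 6, matching y values: none (0 points).
  x = 1: rhs = 4, matching y values: 2, 5 (2 points).
  x = 2: rhs = 1, matching y values: 1, 6 (2 points).
  x = 3: rhs = 3, matching y values: none (0 points).
  x = 4: rhs = 2, matching y values: 3, 4 (2 points).
  x = 5: rhs = 4, matching y values: 2, 5 (2 points).
  x = 6: rhs = 1, matching y values: 1, 6 (2 points).
Total affine count: 10.
Full point count |E(F_7)| = 10 + 1 = 11.
Hasse bound: |11 − (7+1)| = |3| = 3 ≤ 2√7 ≈ 5.2915 ✓.


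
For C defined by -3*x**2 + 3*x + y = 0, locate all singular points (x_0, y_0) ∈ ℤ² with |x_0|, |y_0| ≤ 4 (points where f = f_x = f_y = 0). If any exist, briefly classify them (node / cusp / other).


No singular points in the scanned grid; C is smooth there.

Compute partial derivatives:
  f_x = 3 - 6*x.
  f_y = 1.
f_y = 1 is a nonzero constant, so f_y never vanishes: no point (x, y) can satisfy f = f_x = f_y = 0. In particular no (x, y) ∈ {−4, ..., 4}² is singular; the curve is smooth.


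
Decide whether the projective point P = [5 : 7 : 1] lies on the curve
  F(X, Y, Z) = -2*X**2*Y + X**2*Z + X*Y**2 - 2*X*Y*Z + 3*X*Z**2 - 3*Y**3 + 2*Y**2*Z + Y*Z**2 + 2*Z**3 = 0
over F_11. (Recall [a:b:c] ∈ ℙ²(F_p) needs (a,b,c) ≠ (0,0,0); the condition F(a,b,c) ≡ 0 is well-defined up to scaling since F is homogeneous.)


F(5,7,1) ≡ 10 (mod 11); P is NOT on the curve.

Evaluate F(5, 7, 1) term-by-term (mod 11).
  -2*X**2*Y ↦ -2·25·7·1 = -350
  X**2*Z ↦ 1·25·1·1 = 25
  X*Y**2 ↦ 1·5·49·1 = 245
  -2*X*Y*Z ↦ -2·5·7·1 = -70
  3*X*Z**2 ↦ 3·5·1·1 = 15
  -3*Y**3 ↦ -3·1·343·1 = -1029
  2*Y**2*Z ↦ 2·1·49·1 = 98
  Y*Z**2 ↦ 1·1·7·1 = 7
  2*Z**3 ↦ 2·1·1·1 = 2
Sum: F(5, 7, 1) = (-350) + (25) + (245) + (-70) + (15) + (-1029) + (98) + (7) + (2) = -1057.
Reducing mod 11: -1057 ≡ 10 (mod 11).
Since F(a, b, c) ≡ 10 ≠ 0 (mod 11), P does NOT lie on the curve.


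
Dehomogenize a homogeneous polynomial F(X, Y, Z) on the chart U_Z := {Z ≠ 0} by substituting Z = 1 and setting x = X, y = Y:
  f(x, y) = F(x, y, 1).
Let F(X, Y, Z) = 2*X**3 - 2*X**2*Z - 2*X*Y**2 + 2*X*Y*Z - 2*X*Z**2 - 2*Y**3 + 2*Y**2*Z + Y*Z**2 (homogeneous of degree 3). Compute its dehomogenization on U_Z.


f(x, y) = 2*x**3 - 2*x**2 - 2*x*y**2 + 2*x*y - 2*x - 2*y**3 + 2*y**2 + y

On U_Z we set Z = 1. Each monomial c·X^i·Y^j·Z^k in F becomes c·x^i·y^j·1^k = c·x^i·y^j.
Substituting Z = 1: F(X, Y, 1) = 2*x**3 - 2*x**2 - 2*x*y**2 + 2*x*y - 2*x - 2*y**3 + 2*y**2 + y.
Note: deg(f) ≤ deg(F) = 3; strict inequality happens when F is divisible by Z (lost terms).


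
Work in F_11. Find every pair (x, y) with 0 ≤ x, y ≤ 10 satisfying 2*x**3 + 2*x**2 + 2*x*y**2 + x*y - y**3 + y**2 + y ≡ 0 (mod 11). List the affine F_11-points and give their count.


Affine F_11-points: {(0, 0), (0, 4), (0, 8), (3, 6), (4, 2), (4, 8), (4, 10), (6, 7), (6, 8), (6, 9), (7, 7), (7, 9), (7, 10), (8, 1), (8, 7), (8, 9), (10, 0), (10, 10)}; count = 18.

For each of the 121 pairs (x, y) ∈ F_11², evaluate f(x, y) mod 11. Record the zeros.
  x = 0: [0↦0, 1↦1, 2↦9, 3↦7, 4↦0, 5↦4, 6↦2, 7↦10, 8↦0, 9↦10, 10↦1]  zeros at y ∈ {0, 4, 8}
  x = 1: [0↦4, 1↦8, 2↦1, 3↦10, 4↦7, 5↦8, 6↦7, 7↦9, 8↦8, 9↦9, 10↦6]  zeros at y ∈ ∅
  x = 2: [0↦2, 1↦9, 2↦9, 3↦7, 4↦8, 5↦6, 6↦6, 7↦2, 8↦10, 9↦2, 10↦5]  zeros at y ∈ ∅
  x = 3: [0↦6, 1↦5, 2↦1, 3↦10, 4↦4, 5↦10, 6↦0, 7↦1, 8↦7, 9↦1, 10↦10]  zeros at y ∈ {6}
  x = 4: [0↦6, 1↦8, 2↦0, 3↦9, 4↦7, 5↦10, 6↦1, 7↦7, 8↦0, 9↦7, 10↦0]  zeros at y ∈ {2, 8, 10}
  x = 5: [0↦3, 1↦8, 2↦7, 3↦5, 4↦7, 5↦7, 6↦10, 7↦10, 8↦1, 9↦10, 10↦9]  zeros at y ∈ ∅
  x = 6: [0↦9, 1↦6, 2↦1, 3↦10, 4↦5, 5↦2, 6↦6, 7↦0, 8↦0, 9↦0, 10↦5]  zeros at y ∈ {7, 8, 9}
  x = 7: [0↦3, 1↦3, 2↦5, 3↦3, 4↦2, 5↦7, 6↦1, 7↦0, 8↦9, 9↦0, 10↦0]  zeros at y ∈ {7, 9, 10}
  x = 8: [0↦8, 1↦0, 2↦9, 3↦7, 4↦10, 5↦1, 6↦7, 7↦0, 8↦7, 9↦0, 10↦6]  zeros at y ∈ {1, 7, 9}
  x = 9: [0↦3, 1↦9, 2↦3, 3↦1, 4↦8, 5↦7, 6↦3, 7↦1, 8↦6, 9↦1, 10↦2]  zeros at y ∈ ∅
  x = 10: [0↦0, 1↦9, 2↦10, 3↦8, 4↦8, 5↦4, 6↦1, 7↦4, 8↦7, 9↦4, 10↦0]  zeros at y ∈ {0, 10}
Collecting zeros: affine points = {(0, 0), (0, 4), (0, 8), (3, 6), (4, 2), (4, 8), (4, 10), (6, 7), (6, 8), (6, 9), (7, 7), (7, 9), (7, 10), (8, 1), (8, 7), (8, 9), (10, 0), (10, 10)}.
Total count |C(F_11)_aff| = 18.


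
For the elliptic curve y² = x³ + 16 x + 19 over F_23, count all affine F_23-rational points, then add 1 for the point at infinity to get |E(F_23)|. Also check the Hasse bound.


Affine points = {(1, 6), (1, 17), (2, 6), (2, 17), (3, 5), (3, 18), (4, 3), (4, 20), (6, 3), (6, 20), (9, 8), (9, 15), (10, 11), (10, 12), (11, 10), (11, 13), (13, 3), (13, 20), (15, 0), (16, 1), (16, 22), (17, 11), (17, 12), (19, 11), (19, 12), (20, 6), (20, 17), (21, 5), (21, 18), (22, 5), (22, 18)}; affine count = 31; |E(F_23)| = 32.

Discriminant check: Δ ∝ 4a³ + 27b² = 4·16³ + 27·19² = 4·4096 + 27·361 ≡ 3 (mod 23). Nonzero ⇒ E is nonsingular.
For each x ∈ F_23, compute rhs = x³ + 16·x + 19 mod 23, then count y ∈ F_23 with y² ≡ rhs.
  x = 0: rhs = 19, matching y values: none (0 points).
  x = 1: rhs = 13, matching y values: 6, 17 (2 points).
  x = 2: rhs = 13, matching y values: 6, 17 (2 points).
  x = 3: rhs = 2, matching y values: 5, 18 (2 points).
  x = 4: rhs = 9, matching y values: 3, 20 (2 points).
  x = 5: rhs = 17, matching y values: none (0 points).
  x = 6: rhs = 9, matching y values: 3, 20 (2 points).
  x = 7: rhs = 14, matching y values: none (0 points).
  x = 8: rhs = 15, matching y values: none (0 points).
  x = 9: rhs = 18, matching y values: 8, 15 (2 points).
  x = 10: rhs = 6, matching y values: 11, 12 (2 points).
  x = 11: rhs = 8, matching y values: 10, 13 (2 points).
  x = 12: rhs = 7, matching y values: none (0 points).
  x = 13: rhs = 9, matching y values: 3, 20 (2 points).
  x = 14: rhs = 20, matching y values: none (0 points).
  x = 15: rhs = 0, matching y values: 0 (1 points).
  x = 16: rhs = 1, matching y values: 1, 22 (2 points).
  x = 17: rhs = 6, matching y values: 11, 12 (2 points).
  x = 18: rhs = 21, matching y values: none (0 points).
  x = 19: rhs = 6, matching y values: 11, 12 (2 points).
  x = 20: rhs = 13, matching y values: 6, 17 (2 points).
  x = 21: rhs = 2, matching y values: 5, 18 (2 points).
  x = 22: rhs = 2, matching y values: 5, 18 (2 points).
Total affine count: 31.
Full point count |E(F_23)| = 31 + 1 = 32.
Hasse bound: |32 − (23+1)| = |8| = 8 ≤ 2√23 ≈ 9.5917 ✓.


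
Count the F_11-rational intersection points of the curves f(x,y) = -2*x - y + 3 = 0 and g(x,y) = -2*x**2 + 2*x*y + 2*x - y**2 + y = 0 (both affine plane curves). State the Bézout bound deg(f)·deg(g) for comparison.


Common zeros: ∅; count = 0; Bézout bound = 2.

deg(f) = 1, deg(g) = 2, so Bézout bound = 2.
Scan x ∈ F_11. For each x, list the y ∈ F_11 with f(x, y) ≡ 0 and those with g(x, y) ≡ 0 (mod 11); the common zeros in that column are the intersection.
  x = 0: f ≡ 0 at y ∈ {3}; g ≡ 0 at y ∈ {0, 1}; common: ∅.
  x = 1: f ≡ 0 at y ∈ {1}; g ≡ 0 at y ∈ {0, 3}; common: ∅.
  x = 2: f ≡ 0 at y ∈ {10}; g ≡ 0 at y ∈ {1, 4}; common: ∅.
  x = 3: f ≡ 0 at y ∈ {8}; g ≡ 0 at y ∈ {3, 4}; common: ∅.
  x = 4: f ≡ 0 at y ∈ {6}; g ≡ 0 at y ∈ ∅; common: ∅.
  x = 5: f ≡ 0 at y ∈ {4}; g ≡ 0 at y ∈ {2, 9}; common: ∅.
  x = 6: f ≡ 0 at y ∈ {2}; g ≡ 0 at y ∈ ∅; common: ∅.
  x = 7: f ≡ 0 at y ∈ {0}; g ≡ 0 at y ∈ ∅; common: ∅.
  x = 8: f ≡ 0 at y ∈ {9}; g ≡ 0 at y ∈ ∅; common: ∅.
  x = 9: f ≡ 0 at y ∈ {7}; g ≡ 0 at y ∈ {2, 6}; common: ∅.
  x = 10: f ≡ 0 at y ∈ {5}; g ≡ 0 at y ∈ ∅; common: ∅.
Collecting: common zeros = ∅, so the count is 0.
Comparison with the Bézout bound: 0 ≤ 2 = deg(f)·deg(g), as expected for curves with no common component (the affine F_11-count falls short of the bound because intersections may lie at infinity, over extension fields, or carry multiplicity).


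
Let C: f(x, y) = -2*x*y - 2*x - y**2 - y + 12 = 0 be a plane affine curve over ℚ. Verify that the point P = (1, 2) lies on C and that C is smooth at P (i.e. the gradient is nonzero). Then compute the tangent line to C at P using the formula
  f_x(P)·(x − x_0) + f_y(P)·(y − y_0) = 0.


Tangent line at P: -6*x - 7*y + 20 = 0.

Step 1: f(1, 2) = 0, so P lies on C.
Step 2: partial derivatives
  f_x(x, y) = -2*y - 2, f_y(x, y) = -2*x - 2*y - 1.
  f_x(P) = -6, f_y(P) = -7 (gradient nonzero, so P is smooth).
Step 3: tangent line at P: -6·(x − 1) + -7·(y − 2) = 0.
Expanding: -6*x - 7*y + 20 = 0.


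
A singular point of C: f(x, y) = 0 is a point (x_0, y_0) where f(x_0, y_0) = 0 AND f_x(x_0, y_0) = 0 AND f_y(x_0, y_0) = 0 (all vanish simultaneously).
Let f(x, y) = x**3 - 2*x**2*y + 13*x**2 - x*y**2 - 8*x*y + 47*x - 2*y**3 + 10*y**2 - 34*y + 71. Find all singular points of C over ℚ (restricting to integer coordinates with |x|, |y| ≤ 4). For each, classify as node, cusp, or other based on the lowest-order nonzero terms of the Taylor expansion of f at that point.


Singular points: {(-3, 2)}; classification: cusp.

Compute partial derivatives:
  f_x = 3*x**2 - 4*x*y + 26*x - y**2 - 8*y + 47.
  f_y = -2*x**2 - 2*x*y - 8*x - 6*y**2 + 20*y - 34.
Scan x_0 ∈ {−4, ..., 4}. For each x_0, f_y(x_0, y) is a polynomial in y; find its integer roots y ∈ {−4, ..., 4}, then test f_x and f at those candidates.
  x = -4: f_y(-4, y) = -6*y**2 + 28*y - 34; no integer root y with |y| ≤ 4.
  x = -3: f_y(-3, y) = -6*y**2 + 26*y - 28; vanishes at y ∈ {2}. (-3, 2): f_x = 0, f = 0 — SINGULAR.
  x = -2: f_y(-2, y) = -6*y**2 + 24*y - 26; no integer root y with |y| ≤ 4.
  x = -1: f_y(-1, y) = -6*y**2 + 22*y - 28; no integer root y with |y| ≤ 4.
  x = 0: f_y(0, y) = -6*y**2 + 20*y - 34; no integer root y with |y| ≤ 4.
  x = 1: f_y(1, y) = -6*y**2 + 18*y - 44; no integer root y with |y| ≤ 4.
  x = 2: f_y(2, y) = -6*y**2 + 16*y - 58; no integer root y with |y| ≤ 4.
  x = 3: f_y(3, y) = -6*y**2 + 14*y - 76; no integer root y with |y| ≤ 4.
  x = 4: f_y(4, y) = -6*y**2 + 12*y - 98; no integer root y with |y| ≤ 4.
Only singular point on the grid: (-3, 2).
Classify: substitute x = -3 + u, y = 2 + v and expand: f = u**3 - 2*u**2*v - u*v**2 - 2*v**3 + v**2.
No constant or linear terms (consistent with a singular point). Quadratic part: v**2. Cubic part: u**3 - 2*u**2*v - u*v**2 - 2*v**3.
The quadratic part v**2 is a perfect square, so there is a single (double) tangent line v = 0, i.e. y = 2. Restricting the cubic part to that line (v = 0) leaves u**3 ≠ 0, so f is not divisible by v and the branch is v² ≈ -u**3 to lowest order — this is a cusp.
Classification: cusp.


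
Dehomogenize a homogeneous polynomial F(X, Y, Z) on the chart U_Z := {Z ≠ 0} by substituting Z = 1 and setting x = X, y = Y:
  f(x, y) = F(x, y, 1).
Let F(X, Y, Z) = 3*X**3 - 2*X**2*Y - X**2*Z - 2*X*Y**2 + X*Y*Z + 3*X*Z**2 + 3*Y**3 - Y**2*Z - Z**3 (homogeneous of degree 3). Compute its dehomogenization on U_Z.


f(x, y) = 3*x**3 - 2*x**2*y - x**2 - 2*x*y**2 + x*y + 3*x + 3*y**3 - y**2 - 1

On U_Z we set Z = 1. Each monomial c·X^i·Y^j·Z^k in F becomes c·x^i·y^j·1^k = c·x^i·y^j.
Substituting Z = 1: F(X, Y, 1) = 3*x**3 - 2*x**2*y - x**2 - 2*x*y**2 + x*y + 3*x + 3*y**3 - y**2 - 1.
Note: deg(f) ≤ deg(F) = 3; strict inequality happens when F is divisible by Z (lost terms).


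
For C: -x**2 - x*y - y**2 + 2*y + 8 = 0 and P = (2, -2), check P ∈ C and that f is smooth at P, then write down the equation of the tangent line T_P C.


Tangent line at P: -2*x + 4*y + 12 = 0.

Step 1: f(2, -2) = 0, so P lies on C.
Step 2: partial derivatives
  f_x(x, y) = -2*x - y, f_y(x, y) = -x - 2*y + 2.
  f_x(P) = -2, f_y(P) = 4 (gradient nonzero, so P is smooth).
Step 3: tangent line at P: -2·(x − 2) + 4·(y − -2) = 0.
Expanding: -2*x + 4*y + 12 = 0.


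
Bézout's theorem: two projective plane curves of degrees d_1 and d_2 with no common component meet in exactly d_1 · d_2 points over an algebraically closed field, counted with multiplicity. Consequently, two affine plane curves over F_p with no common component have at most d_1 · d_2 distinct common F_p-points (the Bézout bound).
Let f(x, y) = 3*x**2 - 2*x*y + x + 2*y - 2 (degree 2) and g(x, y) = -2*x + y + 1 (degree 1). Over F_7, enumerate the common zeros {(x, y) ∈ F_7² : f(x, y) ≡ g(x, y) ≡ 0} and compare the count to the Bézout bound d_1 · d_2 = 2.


Common zeros: ∅; count = 0; Bézout bound = 2.

deg(f) = 2, deg(g) = 1, so Bézout bound = 2.
Scan x ∈ F_7. For each x, list the y ∈ F_7 with f(x, y) ≡ 0 and those with g(x, y) ≡ 0 (mod 7); the common zeros in that column are the intersection.
  x = 0: f ≡ 0 at y ∈ {1}; g ≡ 0 at y ∈ {6}; common: ∅.
  x = 1: f ≡ 0 at y ∈ ∅; g ≡ 0 at y ∈ {1}; common: ∅.
  x = 2: f ≡ 0 at y ∈ {6}; g ≡ 0 at y ∈ {3}; common: ∅.
  x = 3: f ≡ 0 at y ∈ {0}; g ≡ 0 at y ∈ {5}; common: ∅.
  x = 4: f ≡ 0 at y ∈ {6}; g ≡ 0 at y ∈ {0}; common: ∅.
  x = 5: f ≡ 0 at y ∈ {1}; g ≡ 0 at y ∈ {2}; common: ∅.
  x = 6: f ≡ 0 at y ∈ {0}; g ≡ 0 at y ∈ {4}; common: ∅.
Collecting: common zeros = ∅, so the count is 0.
Comparison with the Bézout bound: 0 ≤ 2 = deg(f)·deg(g), as expected for curves with no common component (the affine F_7-count falls short of the bound because intersections may lie at infinity, over extension fields, or carry multiplicity).


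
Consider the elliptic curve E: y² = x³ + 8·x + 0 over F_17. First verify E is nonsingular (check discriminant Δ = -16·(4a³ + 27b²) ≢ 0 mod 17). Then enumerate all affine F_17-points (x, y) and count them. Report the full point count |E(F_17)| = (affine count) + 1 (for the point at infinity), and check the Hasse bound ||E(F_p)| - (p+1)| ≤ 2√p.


Affine points = {(0, 0), (1, 3), (1, 14), (3, 0), (6, 3), (6, 14), (7, 5), (7, 12), (8, 7), (8, 10), (9, 6), (9, 11), (10, 3), (10, 14), (11, 5), (11, 12), (14, 0), (16, 5), (16, 12)}; affine count = 19; |E(F_17)| = 20.

Discriminant check: Δ ∝ 4a³ + 27b² = 4·8³ + 27·0² = 4·512 + 27·0 ≡ 8 (mod 17). Nonzero ⇒ E is nonsingular.
For each x ∈ F_17, compute rhs = x³ + 8·x + 0 mod 17, then count y ∈ F_17 with y² ≡ rhs.
  x = 0: rhs = 0, matching y values: 0 (1 points).
  x = 1: rhs = 9, matching y values: 3, 14 (2 points).
  x = 2: rhs = 7, matching y values: none (0 points).
  x = 3: rhs = 0, matching y values: 0 (1 points).
  x = 4: rhs = 11, matching y values: none (0 points).
  x = 5: rhs = 12, matching y values: none (0 points).
  x = 6: rhs = 9, matching y values: 3, 14 (2 points).
  x = 7: rhs = 8, matching y values: 5, 12 (2 points).
  x = 8: rhs = 15, matching y values: 7, 10 (2 points).
  x = 9: rhs = 2, matching y values: 6, 11 (2 points).
  x = 10: rhs = 9, matching y values: 3, 14 (2 points).
  x = 11: rhs = 8, matching y values: 5, 12 (2 points).
  x = 12: rhs = 5, matching y values: none (0 points).
  x = 13: rhs = 6, matching y values: none (0 points).
  x = 14: rhs = 0, matching y values: 0 (1 points).
  x = 15: rhs = 10, matching y values: none (0 points).
  x = 16: rhs = 8, matching y values: 5, 12 (2 points).
Total affine count: 19.
Full point count |E(F_17)| = 19 + 1 = 20.
Hasse bound: |20 − (17+1)| = |2| = 2 ≤ 2√17 ≈ 8.2462 ✓.


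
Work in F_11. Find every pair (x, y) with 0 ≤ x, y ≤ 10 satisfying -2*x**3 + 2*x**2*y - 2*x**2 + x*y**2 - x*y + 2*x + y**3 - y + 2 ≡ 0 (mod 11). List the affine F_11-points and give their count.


Affine F_11-points: {(0, 8), (1, 0), (1, 10), (2, 10), (3, 9), (6, 1), (6, 5), (6, 10), (9, 8), (10, 0), (10, 5), (10, 7)}; count = 12.

For each of the 121 pairs (x, y) ∈ F_11², evaluate f(x, y) mod 11. Record the zeros.
  x = 0: [0↦2, 1↦2, 2↦8, 3↦4, 4↦7, 5↦1, 6↦3, 7↦8, 8↦0, 9↦7, 10↦2]  zeros at y ∈ {8}
  x = 1: [0↦0, 1↦2, 2↦1, 3↦3, 4↦3, 5↦7, 6↦10, 7↦7, 8↦4, 9↦7, 10↦0]  zeros at y ∈ {0, 10}
  x = 2: [0↦4, 1↦1, 2↦8, 3↦9, 4↦10, 5↦6, 6↦3, 7↦7, 8↦2, 9↦5, 10↦0]  zeros at y ∈ {10}
  x = 3: [0↦2, 1↦9, 2↦6, 3↦10, 4↦5, 5↦8, 6↦3, 7↦7, 8↦4, 9↦0, 10↦1]  zeros at y ∈ {9}
  x = 4: [0↦4, 1↦3, 2↦5, 3↦5, 4↦9, 5↦1, 6↦9, 7↦6, 8↦9, 9↦2, 10↦2]  zeros at y ∈ ∅
  x = 5: [0↦9, 1↦4, 2↦4, 3↦4, 4↦10, 5↦6, 6↦9, 7↦3, 8↦5, 9↦10, 10↦2]  zeros at y ∈ ∅
  x = 6: [0↦5, 1↦0, 2↦2, 3↦6, 4↦7, 5↦0, 6↦2, 7↦8, 8↦2, 9↦1, 10↦0]  zeros at y ∈ {1, 5, 10}
  x = 7: [0↦2, 1↦1, 2↦9, 3↦10, 4↦10, 5↦4, 6↦9, 7↦9, 8↦10, 9↦7, 10↦6]  zeros at y ∈ ∅
  x = 8: [0↦10, 1↦6, 2↦2, 3↦4, 4↦7, 5↦6, 6↦7, 7↦5, 8↦6, 9↦5, 10↦8]  zeros at y ∈ ∅
  x = 9: [0↦6, 1↦3, 2↦2, 3↦9, 4↦8, 5↦5, 6↦6, 7↦6, 8↦0, 9↦5, 10↦5]  zeros at y ∈ {8}
  x = 10: [0↦0, 1↦2, 2↦8, 3↦2, 4↦1, 5↦0, 6↦5, 7↦0, 8↦2, 9↦6, 10↦7]  zeros at y ∈ {0, 5, 7}
Collecting zeros: affine points = {(0, 8), (1, 0), (1, 10), (2, 10), (3, 9), (6, 1), (6, 5), (6, 10), (9, 8), (10, 0), (10, 5), (10, 7)}.
Total count |C(F_11)_aff| = 12.
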